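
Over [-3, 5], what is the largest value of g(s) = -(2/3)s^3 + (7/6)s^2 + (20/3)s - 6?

g'(s) = -2s^2 + (7/3)s + 20/3, which vanishes at s = -4/3 and s = 5/2.
Evaluating at the critical points and endpoints: g(-3) = 5/2,  g(-4/3) = -910/81,  g(5/2) = 181/24,  g(5) = -161/6.
So the maximum is g(5/2) = 181/24.

181/24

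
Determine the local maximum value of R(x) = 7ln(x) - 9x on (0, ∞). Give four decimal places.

-8.7592

R'(x) = 7/x − 9 = 0 gives x = 7/9.
R''(x) = -7/x², which is negative for x > 0, so this is a local maximum.
R(7/9) = 7·ln(7/9) - 7 ≈ -8.7592.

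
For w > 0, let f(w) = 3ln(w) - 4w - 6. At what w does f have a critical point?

f'(w) = 3/w − 4 = 0 gives w = 3/4.
f''(w) = -3/w², which is negative for w > 0, so this is a local maximum.
f(3/4) = 3·ln(3/4) - 3 - 6 ≈ -9.8630.

3/4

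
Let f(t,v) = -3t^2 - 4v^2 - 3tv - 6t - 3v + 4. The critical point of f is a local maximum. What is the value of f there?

7

∂f/∂t = -6t - 3v - 6 = 0 and ∂f/∂v = -3t - 8v - 3 = 0, so (t, v) = (-1, 0).
The Hessian has f_{tt} = -6, f_{vv} = -8, f_{tv} = -3, giving D = 39 > 0 with f_{tt} < 0, so the point is a local maximum.
f(-1, 0) = 7.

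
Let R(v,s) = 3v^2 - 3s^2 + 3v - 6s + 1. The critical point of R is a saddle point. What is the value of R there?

∂R/∂v = 6v + 3 = 0 and ∂R/∂s = -6s - 6 = 0, so (v, s) = (-1/2, -1).
The Hessian has R_{vv} = 6, R_{ss} = -6, R_{vs} = 0, giving D = -36 < 0, so the point is a saddle point.
R(-1/2, -1) = 13/4.

13/4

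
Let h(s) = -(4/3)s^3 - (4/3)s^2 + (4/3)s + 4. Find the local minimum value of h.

Critical points: h'(s) = -4s^2 - (8/3)s + 4/3 vanishes at s = -1, 1/3.
Since h''(s) = -8s - 8/3, we get h''(-1) = 16/3 > 0 ⇒ local minimum; h''(1/3) = -16/3 < 0 ⇒ local maximum.
So the local minimum value is h(-1) = 8/3.

8/3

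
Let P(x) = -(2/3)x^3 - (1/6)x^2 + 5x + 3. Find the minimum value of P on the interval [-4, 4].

-67/3

The derivative is -2x^2 - (1/3)x + 5, which vanishes at x = -5/3 and x = 3/2.
Compare values at every candidate in [-4, 4]: P(-4) = 23, P(-5/3) = -439/162, P(3/2) = 63/8, P(4) = -67/3.
The minimum over the interval is -67/3, attained at x = 4.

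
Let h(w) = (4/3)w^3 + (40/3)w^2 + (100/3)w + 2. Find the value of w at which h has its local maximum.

Critical points: h'(w) = 4w^2 + (80/3)w + 100/3 vanishes at w = -5, -5/3.
Since h''(w) = 8w + 80/3, we get h''(-5) = -40/3 < 0 ⇒ local maximum; h''(-5/3) = 40/3 > 0 ⇒ local minimum.
So the local maximum value is h(-5) = 2.

-5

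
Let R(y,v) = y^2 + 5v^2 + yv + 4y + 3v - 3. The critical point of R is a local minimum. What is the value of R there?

-134/19

∂R/∂y = 2y + v + 4 = 0 and ∂R/∂v = y + 10v + 3 = 0, so (y, v) = (-37/19, -2/19).
The Hessian has R_{yy} = 2, R_{vv} = 10, R_{yv} = 1, giving D = 19 > 0 with R_{yy} > 0, so the point is a local minimum.
R(-37/19, -2/19) = -134/19.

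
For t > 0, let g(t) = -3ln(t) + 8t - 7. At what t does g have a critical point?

3/8

g'(t) = -3/t + 8 = 0 gives t = 3/8.
g''(t) = 3/t², which is positive for t > 0, so this is a local minimum.
g(3/8) = -3·ln(3/8) + 3 - 7 ≈ -1.0575.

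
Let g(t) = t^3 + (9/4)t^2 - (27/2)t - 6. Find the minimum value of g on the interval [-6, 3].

-60

g'(t) = 3t^2 + (9/2)t - 27/2, which vanishes at t = -3 and t = 3/2.
Evaluating at the critical points and endpoints: g(-6) = -60, g(-3) = 111/4, g(3/2) = -285/16, g(3) = 3/4.
So the minimum is g(-6) = -60.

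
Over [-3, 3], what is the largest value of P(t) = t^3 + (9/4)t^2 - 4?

173/4

P'(t) = 3t^2 + (9/2)t, which vanishes at t = -3/2 and t = 0.
Evaluating at the critical points and endpoints: P(-3) = -43/4, P(-3/2) = -37/16, P(0) = -4, P(3) = 173/4.
Hence the absolute maximum is 173/4 at t = 3.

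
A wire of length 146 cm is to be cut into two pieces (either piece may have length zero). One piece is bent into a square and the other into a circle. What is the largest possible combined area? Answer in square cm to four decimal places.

Let x be the length used for the square. Square side x/4; circle radius (146−x)/(2π).
A(x) = (x/4)² + π·((146−x)/(2π))² = x²/16 + (146−x)²/(4π) for 0 ≤ x ≤ 146. A'(x) = x/8 − (146−x)/(2π) = 0 gives x = 4·146/(π+4) ≈ 81.7745.
A'' > 0, so the interior critical point is a minimum; the maximum is at an endpoint. A(0) = 1696.2734 and A(146) = 1332.2500, so the largest area is 1696.2734.

1696.2734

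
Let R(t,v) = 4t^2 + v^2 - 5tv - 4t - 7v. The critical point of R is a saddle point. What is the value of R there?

352/9

∂R/∂t = 8t - 5v - 4 = 0 and ∂R/∂v = -5t + 2v - 7 = 0, so (t, v) = (-43/9, -76/9).
The Hessian has R_{tt} = 8, R_{vv} = 2, R_{tv} = -5, giving D = -9 < 0, so the point is a saddle point.
R(-43/9, -76/9) = 352/9.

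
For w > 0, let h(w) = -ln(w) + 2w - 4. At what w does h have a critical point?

1/2

h'(w) = -1/w + 2 = 0 gives w = 1/2.
h''(w) = 1/w², which is positive for w > 0, so this is a local minimum.
h(1/2) = -1·ln(1/2) + 1 - 4 ≈ -2.3069.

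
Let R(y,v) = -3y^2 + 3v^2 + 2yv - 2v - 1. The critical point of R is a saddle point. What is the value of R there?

∂R/∂y = -6y + 2v = 0 and ∂R/∂v = 2y + 6v - 2 = 0, so (y, v) = (1/10, 3/10).
The Hessian has R_{yy} = -6, R_{vv} = 6, R_{yv} = 2, giving D = -40 < 0, so the point is a saddle point.
R(1/10, 3/10) = -13/10.

-13/10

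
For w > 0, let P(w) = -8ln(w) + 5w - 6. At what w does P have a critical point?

8/5

P'(w) = -8/w + 5 = 0 gives w = 8/5.
P''(w) = 8/w², which is positive for w > 0, so this is a local minimum.
P(8/5) = -8·ln(8/5) + 8 - 6 ≈ -1.7600.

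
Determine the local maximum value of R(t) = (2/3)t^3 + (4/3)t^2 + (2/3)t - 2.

-2

R'(t) = 2t^2 + (8/3)t + 2/3 = 0 at t = -1, -1/3.
R''(t) = 4t + 8/3. R''(-1) = -4/3 < 0 ⇒ local maximum; R''(-1/3) = 4/3 > 0 ⇒ local minimum.
The local maximum is R(-1) = -2.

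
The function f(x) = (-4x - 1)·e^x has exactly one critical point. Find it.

-5/4

Differentiating with the product rule gives f'(x) = (-4x - 5)·e^x. Since e^x > 0, the only critical point is x = -5/4.
f''(-5/4) has the same sign as -4 < 0, so this is a local maximum.
f(-5/4) = (4)·e^(-5/4) ≈ 1.1460.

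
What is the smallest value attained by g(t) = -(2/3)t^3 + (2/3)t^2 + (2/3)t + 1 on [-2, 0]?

71/81

The derivative is -2t^2 + (4/3)t + 2/3, whose only zero in [-2, 0] is t = -1/3.
Compare values at every candidate in [-2, 0]: g(-2) = 23/3,  g(-1/3) = 71/81,  g(0) = 1.
Hence the absolute minimum is 71/81 at t = -1/3.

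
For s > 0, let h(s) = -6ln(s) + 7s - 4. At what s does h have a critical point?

6/7

h'(s) = -6/s + 7 = 0 gives s = 6/7.
h''(s) = 6/s², which is positive for s > 0, so this is a local minimum.
h(6/7) = -6·ln(6/7) + 6 - 4 ≈ 2.9249.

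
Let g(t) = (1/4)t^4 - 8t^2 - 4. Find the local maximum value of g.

-4

g'(t) = t^3 - 16t = 0 at t = -4, 0, 4.
g''(t) = 3t^2 - 16. g''(-4) = 32 > 0 ⇒ local minimum; g''(0) = -16 < 0 ⇒ local maximum; g''(4) = 32 > 0 ⇒ local minimum.
Thus g has its local maximum at t = 0, with value -4.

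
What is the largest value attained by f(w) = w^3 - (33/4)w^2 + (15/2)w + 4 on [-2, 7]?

93/16

f'(w) = 3w^2 - (33/2)w + 15/2, which vanishes at w = 1/2 and w = 5.
Evaluating at the critical points and endpoints: f(-2) = -52, f(1/2) = 93/16, f(5) = -159/4, f(7) = -19/4.
Hence the absolute maximum is 93/16 at w = 1/2.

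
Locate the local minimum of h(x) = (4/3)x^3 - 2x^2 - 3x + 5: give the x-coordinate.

h'(x) = 4x^2 - 4x - 3 = 0 at x = -1/2, 3/2.
Second-derivative test with h''(x) = 8x - 4: h''(-1/2) = -8 < 0 ⇒ local maximum; h''(3/2) = 8 > 0 ⇒ local minimum.
Thus h has its local minimum at x = 3/2, with value 1/2.

3/2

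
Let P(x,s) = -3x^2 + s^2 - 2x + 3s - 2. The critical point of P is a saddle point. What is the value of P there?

-47/12

∂P/∂x = -6x - 2 = 0 and ∂P/∂s = 2s + 3 = 0, so (x, s) = (-1/3, -3/2).
The Hessian has P_{xx} = -6, P_{ss} = 2, P_{xs} = 0, giving D = -12 < 0, so the point is a saddle point.
P(-1/3, -3/2) = -47/12.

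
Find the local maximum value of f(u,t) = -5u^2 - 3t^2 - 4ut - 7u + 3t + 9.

∂f/∂u = -10u - 4t - 7 = 0 and ∂f/∂t = -4u - 6t + 3 = 0, so (u, t) = (-27/22, 29/22).
The Hessian has f_{uu} = -10, f_{tt} = -6, f_{ut} = -4, giving D = 44 > 0 with f_{uu} < 0, so the point is a local maximum.
f(-27/22, 29/22) = 168/11.

168/11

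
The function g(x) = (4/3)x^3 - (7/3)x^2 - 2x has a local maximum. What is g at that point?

Critical points: g'(x) = 4x^2 - (14/3)x - 2 vanishes at x = -1/3, 3/2.
Since g''(x) = 8x - 14/3, we get g''(-1/3) = -22/3 < 0 ⇒ local maximum; g''(3/2) = 22/3 > 0 ⇒ local minimum.
Thus g has its local maximum at x = -1/3, with value 29/81.

29/81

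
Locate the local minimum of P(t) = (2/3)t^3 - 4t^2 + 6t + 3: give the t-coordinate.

3

P'(t) = 2t^2 - 8t + 6. Setting P'(t) = 0 gives t ∈ {1, 3}.
Since P''(t) = 4t - 8, we get P''(1) = -4 < 0 ⇒ local maximum; P''(3) = 4 > 0 ⇒ local minimum.
Thus P has its local minimum at t = 3, with value 3.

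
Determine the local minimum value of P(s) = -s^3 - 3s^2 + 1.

-3

P'(s) = -3s^2 - 6s. Setting P'(s) = 0 gives s ∈ {-2, 0}.
P''(s) = -6s - 6. P''(-2) = 6 > 0 ⇒ local minimum; P''(0) = -6 < 0 ⇒ local maximum.
The local minimum is P(-2) = -3.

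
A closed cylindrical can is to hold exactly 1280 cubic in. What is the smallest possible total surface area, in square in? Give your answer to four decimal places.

With radius r and height h, πr²h = 1280 so h = 1280/(πr²), and S(r) = 2πr² + 2πrh = 2πr² + 2·1280/r.
S'(r) = 4πr − 2·1280/r² = 0 ⇒ r³ = 1280/(2π), so r ≈ 5.8841 and h = 2r ≈ 11.7681.
S''(r) = 4π + 4·1280/r³ > 0, so this is the minimum; S ≈ 652.6112.

652.6112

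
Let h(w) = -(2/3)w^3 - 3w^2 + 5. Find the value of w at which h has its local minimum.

-3

h'(w) = -2w^2 - 6w = 0 at w = -3, 0.
h''(w) = -4w - 6. h''(-3) = 6 > 0 ⇒ local minimum; h''(0) = -6 < 0 ⇒ local maximum.
Thus h has its local minimum at w = -3, with value -4.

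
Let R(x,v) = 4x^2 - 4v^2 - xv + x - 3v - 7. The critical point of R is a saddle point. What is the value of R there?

-426/65

∂R/∂x = 8x - v + 1 = 0 and ∂R/∂v = -x - 8v - 3 = 0, so (x, v) = (-11/65, -23/65).
The Hessian has R_{xx} = 8, R_{vv} = -8, R_{xv} = -1, giving D = -65 < 0, so the point is a saddle point.
R(-11/65, -23/65) = -426/65.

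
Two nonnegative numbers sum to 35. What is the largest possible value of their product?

1225/4

With x + y = 35, the product is P(x) = x(35 − x).
P'(x) = 35 − 2x = 0 gives x = 35/2; P'' = −2 < 0, so this is the maximum.
P = 35/2·35/2 = 1225/4.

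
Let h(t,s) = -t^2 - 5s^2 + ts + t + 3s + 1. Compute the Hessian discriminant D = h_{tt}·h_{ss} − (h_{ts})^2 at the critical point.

19

∂h/∂t = -2t + s + 1 = 0 and ∂h/∂s = t - 10s + 3 = 0, so (t, s) = (13/19, 7/19).
The Hessian has h_{tt} = -2, h_{ss} = -10, h_{ts} = 1, giving D = 19 > 0 with h_{tt} < 0, so the point is a local maximum.
D = (-2)·(-10) − (1)^2 = 19.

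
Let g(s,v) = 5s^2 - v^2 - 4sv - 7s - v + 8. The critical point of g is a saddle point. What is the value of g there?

68/9

∂g/∂s = 10s - 4v - 7 = 0 and ∂g/∂v = -4s - 2v - 1 = 0, so (s, v) = (5/18, -19/18).
The Hessian has g_{ss} = 10, g_{vv} = -2, g_{sv} = -4, giving D = -36 < 0, so the point is a saddle point.
g(5/18, -19/18) = 68/9.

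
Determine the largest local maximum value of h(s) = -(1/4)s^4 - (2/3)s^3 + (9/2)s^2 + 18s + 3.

h'(s) = -s^3 - 2s^2 + 9s + 18 = 0 at s = -3, -2, 3.
Second-derivative test with h''(s) = -3s^2 - 4s + 9: h''(-3) = -6 < 0 ⇒ local maximum; h''(-2) = 5 > 0 ⇒ local minimum; h''(3) = -30 < 0 ⇒ local maximum.
So the largest local maximum value is h(3) = 237/4.

237/4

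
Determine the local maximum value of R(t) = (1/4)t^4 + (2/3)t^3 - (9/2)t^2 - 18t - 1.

47/3

R'(t) = t^3 + 2t^2 - 9t - 18 = 0 at t = -3, -2, 3.
R''(t) = 3t^2 + 4t - 9. R''(-3) = 6 > 0 ⇒ local minimum; R''(-2) = -5 < 0 ⇒ local maximum; R''(3) = 30 > 0 ⇒ local minimum.
So the local maximum value is R(-2) = 47/3.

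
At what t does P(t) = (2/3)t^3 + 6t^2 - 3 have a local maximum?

Critical points: P'(t) = 2t^2 + 12t vanishes at t = -6, 0.
Since P''(t) = 4t + 12, we get P''(-6) = -12 < 0 ⇒ local maximum; P''(0) = 12 > 0 ⇒ local minimum.
Thus P has its local maximum at t = -6, with value 69.

-6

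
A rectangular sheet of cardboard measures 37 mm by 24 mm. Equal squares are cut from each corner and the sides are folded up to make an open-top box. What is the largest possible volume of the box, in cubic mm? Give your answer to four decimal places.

1894.0627

With cut size x, the volume is V(x) = x(37 − 2x)(24 − 2x) for 0 < x < 12.
V'(x) = 12x^2 − 244x + 888. Setting V'(x) = 0 gives x ≈ 4.7481 (the root in (0, 12)).
V''(x) = 24x − 244 is negative there, so this is the maximum; V ≈ 1894.0627.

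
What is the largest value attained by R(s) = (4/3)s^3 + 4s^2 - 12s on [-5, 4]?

304/3

R'(s) = 4s^2 + 8s - 12, which vanishes at s = -3 and s = 1.
Candidates: R(-5) = -20/3,  R(-3) = 36,  R(1) = -20/3,  R(4) = 304/3.
So the maximum is R(4) = 304/3.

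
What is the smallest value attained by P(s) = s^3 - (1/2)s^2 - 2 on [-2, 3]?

The derivative is 3s^2 - s, which vanishes at s = 0 and s = 1/3.
Candidates: P(-2) = -12; P(0) = -2; P(1/3) = -109/54; P(3) = 41/2.
So the minimum is P(-2) = -12.

-12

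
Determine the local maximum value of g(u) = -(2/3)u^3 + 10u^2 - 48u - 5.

g'(u) = -2u^2 + 20u - 48 = 0 at u = 4, 6.
g''(u) = -4u + 20. g''(4) = 4 > 0 ⇒ local minimum; g''(6) = -4 < 0 ⇒ local maximum.
So the local maximum value is g(6) = -77.

-77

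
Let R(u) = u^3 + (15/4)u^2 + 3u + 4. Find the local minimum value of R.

R'(u) = 3u^2 + (15/2)u + 3 = 0 at u = -2, -1/2.
Second-derivative test with R''(u) = 6u + 15/2: R''(-2) = -9/2 < 0 ⇒ local maximum; R''(-1/2) = 9/2 > 0 ⇒ local minimum.
So the local minimum value is R(-1/2) = 53/16.

53/16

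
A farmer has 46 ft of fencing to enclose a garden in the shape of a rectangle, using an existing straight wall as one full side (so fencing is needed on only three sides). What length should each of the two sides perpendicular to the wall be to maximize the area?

23/2

Let the sides perpendicular to the wall have length x and the parallel side y, so 2x + y = 46 and the area is A = xy = x(46 − 2x).
A'(x) = 46 − 4x = 0 gives x = 23/2, and A''(x) = −4 < 0 confirms a maximum.
Then y = 46 − 2·23/2 = 23 and A = 529/2.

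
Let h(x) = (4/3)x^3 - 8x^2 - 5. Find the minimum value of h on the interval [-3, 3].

-113

The derivative is 4x^2 - 16x, whose only zero in [-3, 3] is x = 0.
Compare values at every candidate in [-3, 3]: h(-3) = -113,  h(0) = -5,  h(3) = -41.
The minimum over the interval is -113, attained at x = -3.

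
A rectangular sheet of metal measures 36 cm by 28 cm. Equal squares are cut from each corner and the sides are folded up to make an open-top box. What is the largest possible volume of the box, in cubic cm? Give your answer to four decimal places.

With cut size x, the volume is V(x) = x(36 − 2x)(28 − 2x) for 0 < x < 14.
V'(x) = 12x^2 − 256x + 1008. Setting V'(x) = 0 gives x ≈ 5.2098 (the root in (0, 14)).
V''(x) = 24x − 256 is negative there, so this is the maximum; V ≈ 2342.9182.

2342.9182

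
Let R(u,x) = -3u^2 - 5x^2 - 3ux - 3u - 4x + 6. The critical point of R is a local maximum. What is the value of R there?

121/17

∂R/∂u = -6u - 3x - 3 = 0 and ∂R/∂x = -3u - 10x - 4 = 0, so (u, x) = (-6/17, -5/17).
The Hessian has R_{uu} = -6, R_{xx} = -10, R_{ux} = -3, giving D = 51 > 0 with R_{uu} < 0, so the point is a local maximum.
R(-6/17, -5/17) = 121/17.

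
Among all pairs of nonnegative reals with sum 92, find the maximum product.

2116

With x + y = 92, the product is P(x) = x(92 − x).
P'(x) = 92 − 2x = 0 gives x = 46; P'' = −2 < 0, so this is the maximum.
P = 46·46 = 2116.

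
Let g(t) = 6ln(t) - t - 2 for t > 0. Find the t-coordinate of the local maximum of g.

g'(t) = 6/t − 1 = 0 gives t = 6.
g''(t) = -6/t², which is negative for t > 0, so this is a local maximum.
g(6) = 6·ln(6) - 6 - 2 ≈ 2.7506.

6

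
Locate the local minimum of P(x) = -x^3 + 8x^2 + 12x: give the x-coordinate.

-2/3

P'(x) = -3x^2 + 16x + 12 = 0 at x = -2/3, 6.
Second-derivative test with P''(x) = -6x + 16: P''(-2/3) = 20 > 0 ⇒ local minimum; P''(6) = -20 < 0 ⇒ local maximum.
So the local minimum value is P(-2/3) = -112/27.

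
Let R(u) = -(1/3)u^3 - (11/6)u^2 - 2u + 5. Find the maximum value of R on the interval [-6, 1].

Differentiating, R'(u) = -u^2 - (11/3)u - 2; which vanishes at u = -3 and u = -2/3.
Evaluating at the critical points and endpoints: R(-6) = 23; R(-3) = 7/2; R(-2/3) = 455/81; R(1) = 5/6.
So the maximum is R(-6) = 23.

23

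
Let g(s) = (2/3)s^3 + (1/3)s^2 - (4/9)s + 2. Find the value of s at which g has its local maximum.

-2/3

g'(s) = 2s^2 + (2/3)s - 4/9. Setting g'(s) = 0 gives s ∈ {-2/3, 1/3}.
Since g''(s) = 4s + 2/3, we get g''(-2/3) = -2 < 0 ⇒ local maximum; g''(1/3) = 2 > 0 ⇒ local minimum.
The local maximum is g(-2/3) = 182/81.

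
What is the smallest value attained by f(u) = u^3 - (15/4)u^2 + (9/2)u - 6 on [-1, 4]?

-61/4

f'(u) = 3u^2 - (15/2)u + 9/2, which vanishes at u = 1 and u = 3/2.
Evaluating at the critical points and endpoints: f(-1) = -61/4,  f(1) = -17/4,  f(3/2) = -69/16,  f(4) = 16.
Hence the absolute minimum is -61/4 at u = -1.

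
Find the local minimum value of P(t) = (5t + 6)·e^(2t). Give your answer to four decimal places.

Differentiating with the product rule gives P'(t) = (10t + 17)·e^(2t). Since e^(2t) > 0, the only critical point is t = -17/10.
P''(-17/10) has the same sign as 10 > 0, so this is a local minimum.
P(-17/10) = (-5/2)·e^(-17/5) ≈ -0.0834.

-0.0834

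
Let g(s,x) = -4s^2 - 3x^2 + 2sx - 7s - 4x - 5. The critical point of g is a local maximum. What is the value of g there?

∂g/∂s = -8s + 2x - 7 = 0 and ∂g/∂x = 2s - 6x - 4 = 0, so (s, x) = (-25/22, -23/22).
The Hessian has g_{ss} = -8, g_{xx} = -6, g_{sx} = 2, giving D = 44 > 0 with g_{ss} < 0, so the point is a local maximum.
g(-25/22, -23/22) = 47/44.

47/44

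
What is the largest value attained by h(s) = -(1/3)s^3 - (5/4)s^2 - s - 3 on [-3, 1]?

h'(s) = -s^2 - (5/2)s - 1, which vanishes at s = -2 and s = -1/2.
Compare values at every candidate in [-3, 1]: h(-3) = -9/4,  h(-2) = -10/3,  h(-1/2) = -133/48,  h(1) = -67/12.
So the maximum is h(-3) = -9/4.

-9/4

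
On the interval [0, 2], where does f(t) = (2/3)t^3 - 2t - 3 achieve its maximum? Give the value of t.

2

The derivative is 2t^2 - 2, whose only zero in [0, 2] is t = 1.
Candidates: f(0) = -3,  f(1) = -13/3,  f(2) = -5/3.
So the maximum is f(2) = -5/3.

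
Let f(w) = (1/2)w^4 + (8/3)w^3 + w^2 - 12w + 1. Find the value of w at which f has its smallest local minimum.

f'(w) = 2w^3 + 8w^2 + 2w - 12 = 0 at w = -3, -2, 1.
f''(w) = 6w^2 + 16w + 2. f''(-3) = 8 > 0 ⇒ local minimum; f''(-2) = -6 < 0 ⇒ local maximum; f''(1) = 24 > 0 ⇒ local minimum.
So the smallest local minimum value is f(1) = -41/6.

1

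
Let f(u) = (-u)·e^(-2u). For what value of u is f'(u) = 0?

By the product rule, f'(u) = (2u - 1)·e^(-2u). Since e^(-2u) > 0, the only critical point is u = 1/2.
f''(1/2) has the same sign as 2 > 0, so this is a local minimum.
f(1/2) = (-1/2)·e^(-1) ≈ -0.1839.

1/2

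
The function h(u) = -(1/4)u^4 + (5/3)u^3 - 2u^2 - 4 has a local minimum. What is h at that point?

h'(u) = -u^3 + 5u^2 - 4u = 0 at u = 0, 1, 4.
h''(u) = -3u^2 + 10u - 4. h''(0) = -4 < 0 ⇒ local maximum; h''(1) = 3 > 0 ⇒ local minimum; h''(4) = -12 < 0 ⇒ local maximum.
Thus h has its local minimum at u = 1, with value -55/12.

-55/12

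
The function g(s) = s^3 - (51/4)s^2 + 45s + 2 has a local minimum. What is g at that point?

29

g'(s) = 3s^2 - (51/2)s + 45 = 0 at s = 5/2, 6.
Since g''(s) = 6s - 51/2, we get g''(5/2) = -21/2 < 0 ⇒ local maximum; g''(6) = 21/2 > 0 ⇒ local minimum.
Thus g has its local minimum at s = 6, with value 29.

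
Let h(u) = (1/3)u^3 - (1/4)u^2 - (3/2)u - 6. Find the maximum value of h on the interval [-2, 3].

h'(u) = u^2 - (1/2)u - 3/2, which vanishes at u = -1 and u = 3/2.
Compare values at every candidate in [-2, 3]: h(-2) = -20/3, h(-1) = -61/12, h(3/2) = -123/16, h(3) = -15/4.
So the maximum is h(3) = -15/4.

-15/4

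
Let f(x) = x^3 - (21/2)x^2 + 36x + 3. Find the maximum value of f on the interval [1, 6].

57

Differentiating, f'(x) = 3x^2 - 21x + 36; which vanishes at x = 3 and x = 4.
Candidates: f(1) = 59/2, f(3) = 87/2, f(4) = 43, f(6) = 57.
Hence the absolute maximum is 57 at x = 6.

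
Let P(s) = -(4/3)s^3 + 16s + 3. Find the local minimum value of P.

Critical points: P'(s) = -4s^2 + 16 vanishes at s = -2, 2.
P''(s) = -8s. P''(-2) = 16 > 0 ⇒ local minimum; P''(2) = -16 < 0 ⇒ local maximum.
Thus P has its local minimum at s = -2, with value -55/3.

-55/3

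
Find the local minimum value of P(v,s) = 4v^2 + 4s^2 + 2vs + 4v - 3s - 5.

∂P/∂v = 8v + 2s + 4 = 0 and ∂P/∂s = 2v + 8s - 3 = 0, so (v, s) = (-19/30, 8/15).
The Hessian has P_{vv} = 8, P_{ss} = 8, P_{vs} = 2, giving D = 60 > 0 with P_{vv} > 0, so the point is a local minimum.
P(-19/30, 8/15) = -106/15.

-106/15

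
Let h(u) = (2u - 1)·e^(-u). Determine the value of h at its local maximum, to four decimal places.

0.4463

Differentiating with the product rule gives h'(u) = (-2u + 3)·e^(-u). Since e^(-u) > 0, the only critical point is u = 3/2.
h''(3/2) has the same sign as -2 < 0, so this is a local maximum.
h(3/2) = (2)·e^(-3/2) ≈ 0.4463.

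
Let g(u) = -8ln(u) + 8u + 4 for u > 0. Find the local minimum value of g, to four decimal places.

g'(u) = -8/u + 8 = 0 gives u = 1.
g''(u) = 8/u², which is positive for u > 0, so this is a local minimum.
g(1) = -8·ln(1) + 8 + 4 ≈ 12.0000.

12.0000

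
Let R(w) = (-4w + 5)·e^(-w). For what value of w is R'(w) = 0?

9/4

Differentiating with the product rule gives R'(w) = (4w - 9)·e^(-w). Since e^(-w) > 0, the only critical point is w = 9/4.
R''(9/4) has the same sign as 4 > 0, so this is a local minimum.
R(9/4) = (-4)·e^(-9/4) ≈ -0.4216.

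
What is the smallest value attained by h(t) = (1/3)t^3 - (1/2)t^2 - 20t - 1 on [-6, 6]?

The derivative is t^2 - t - 20, which vanishes at t = -4 and t = 5.
Evaluating at the critical points and endpoints: h(-6) = 29; h(-4) = 149/3; h(5) = -431/6; h(6) = -67.
Hence the absolute minimum is -431/6 at t = 5.

-431/6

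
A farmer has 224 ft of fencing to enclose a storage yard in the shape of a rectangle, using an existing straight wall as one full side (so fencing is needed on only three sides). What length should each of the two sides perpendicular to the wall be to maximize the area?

Let the sides perpendicular to the wall have length x and the parallel side y, so 2x + y = 224 and the area is A = xy = x(224 − 2x).
A'(x) = 224 − 4x = 0 gives x = 56, and A''(x) = −4 < 0 confirms a maximum.
Then y = 224 − 2·56 = 112 and A = 6272.

56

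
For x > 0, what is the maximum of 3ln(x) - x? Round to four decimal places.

0.2958

R'(x) = 3/x − 1 = 0 gives x = 3.
R''(x) = -3/x², which is negative for x > 0, so this is a local maximum.
R(3) = 3·ln(3) - 3 ≈ 0.2958.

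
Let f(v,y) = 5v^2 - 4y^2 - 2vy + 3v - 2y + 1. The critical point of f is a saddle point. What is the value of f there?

2/3

∂f/∂v = 10v - 2y + 3 = 0 and ∂f/∂y = -2v - 8y - 2 = 0, so (v, y) = (-1/3, -1/6).
The Hessian has f_{vv} = 10, f_{yy} = -8, f_{vy} = -2, giving D = -84 < 0, so the point is a saddle point.
f(-1/3, -1/6) = 2/3.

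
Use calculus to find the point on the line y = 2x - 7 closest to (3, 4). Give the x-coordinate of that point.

5

Minimize D(x)^2 = (x - 3)^2 + (2x - 11)^2.
d/dx[D^2] = 2(x - 3) + 2·2·(2x - 11) = 0 ⇒ x = 5.
Then y = 3 and the distance is √(5) ≈ 2.2361.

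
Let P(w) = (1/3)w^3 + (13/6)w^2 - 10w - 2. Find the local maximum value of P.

64

Critical points: P'(w) = w^2 + (13/3)w - 10 vanishes at w = -6, 5/3.
Since P''(w) = 2w + 13/3, we get P''(-6) = -23/3 < 0 ⇒ local maximum; P''(5/3) = 23/3 > 0 ⇒ local minimum.
So the local maximum value is P(-6) = 64.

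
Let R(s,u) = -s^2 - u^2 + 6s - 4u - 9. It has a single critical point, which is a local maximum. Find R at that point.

∂R/∂s = -2s + 6 = 0 and ∂R/∂u = -2u - 4 = 0, so (s, u) = (3, -2).
The Hessian has R_{ss} = -2, R_{uu} = -2, R_{su} = 0, giving D = 4 > 0 with R_{ss} < 0, so the point is a local maximum.
R(3, -2) = 4.

4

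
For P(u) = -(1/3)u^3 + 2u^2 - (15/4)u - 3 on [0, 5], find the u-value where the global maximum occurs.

The derivative is -u^2 + 4u - 15/4, which vanishes at u = 3/2 and u = 5/2.
Compare values at every candidate in [0, 5]: P(0) = -3; P(3/2) = -21/4; P(5/2) = -61/12; P(5) = -161/12.
Hence the absolute maximum is -3 at u = 0.

0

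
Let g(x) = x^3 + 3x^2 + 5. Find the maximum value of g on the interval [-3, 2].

Differentiating, g'(x) = 3x^2 + 6x; which vanishes at x = -2 and x = 0.
Candidates: g(-3) = 5, g(-2) = 9, g(0) = 5, g(2) = 25.
Hence the absolute maximum is 25 at x = 2.

25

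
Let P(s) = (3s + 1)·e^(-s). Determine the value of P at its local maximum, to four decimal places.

P'(s) = 3·e^(-s) + (3s + 1)·(-1)·e^(-s) = (-3s + 2)·e^(-s). Since e^(-s) > 0, the only critical point is s = 2/3.
P''(2/3) has the same sign as -3 < 0, so this is a local maximum.
P(2/3) = (3)·e^(-2/3) ≈ 1.5403.

1.5403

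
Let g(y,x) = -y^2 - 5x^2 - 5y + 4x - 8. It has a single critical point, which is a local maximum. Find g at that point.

-19/20

∂g/∂y = -2y - 5 = 0 and ∂g/∂x = -10x + 4 = 0, so (y, x) = (-5/2, 2/5).
The Hessian has g_{yy} = -2, g_{xx} = -10, g_{yx} = 0, giving D = 20 > 0 with g_{yy} < 0, so the point is a local maximum.
g(-5/2, 2/5) = -19/20.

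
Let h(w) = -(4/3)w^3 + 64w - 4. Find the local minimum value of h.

Critical points: h'(w) = -4w^2 + 64 vanishes at w = -4, 4.
Second-derivative test with h''(w) = -8w: h''(-4) = 32 > 0 ⇒ local minimum; h''(4) = -32 < 0 ⇒ local maximum.
Thus h has its local minimum at w = -4, with value -524/3.

-524/3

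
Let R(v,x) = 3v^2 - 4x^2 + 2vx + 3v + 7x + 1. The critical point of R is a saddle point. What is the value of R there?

121/52

∂R/∂v = 6v + 2x + 3 = 0 and ∂R/∂x = 2v - 8x + 7 = 0, so (v, x) = (-19/26, 9/13).
The Hessian has R_{vv} = 6, R_{xx} = -8, R_{vx} = 2, giving D = -52 < 0, so the point is a saddle point.
R(-19/26, 9/13) = 121/52.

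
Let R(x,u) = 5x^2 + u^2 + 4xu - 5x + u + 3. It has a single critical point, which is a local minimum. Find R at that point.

-19/2

∂R/∂x = 10x + 4u - 5 = 0 and ∂R/∂u = 4x + 2u + 1 = 0, so (x, u) = (7/2, -15/2).
The Hessian has R_{xx} = 10, R_{uu} = 2, R_{xu} = 4, giving D = 4 > 0 with R_{xx} > 0, so the point is a local minimum.
R(7/2, -15/2) = -19/2.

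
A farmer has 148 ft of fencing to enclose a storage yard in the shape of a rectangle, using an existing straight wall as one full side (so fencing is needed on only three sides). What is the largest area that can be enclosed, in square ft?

2738

Let the sides perpendicular to the wall have length x and the parallel side y, so 2x + y = 148 and the area is A = xy = x(148 − 2x).
A'(x) = 148 − 4x = 0 gives x = 37, and A''(x) = −4 < 0 confirms a maximum.
Then y = 148 − 2·37 = 74 and A = 2738.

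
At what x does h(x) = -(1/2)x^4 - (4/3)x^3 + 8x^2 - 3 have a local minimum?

h'(x) = -2x^3 - 4x^2 + 16x = 0 at x = -4, 0, 2.
Second-derivative test with h''(x) = -6x^2 - 8x + 16: h''(-4) = -48 < 0 ⇒ local maximum; h''(0) = 16 > 0 ⇒ local minimum; h''(2) = -24 < 0 ⇒ local maximum.
The local minimum is h(0) = -3.

0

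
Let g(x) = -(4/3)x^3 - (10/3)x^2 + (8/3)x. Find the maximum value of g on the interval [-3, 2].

38/81

Differentiating, g'(x) = -4x^2 - (20/3)x + 8/3; which vanishes at x = -2 and x = 1/3.
Compare values at every candidate in [-3, 2]: g(-3) = -2; g(-2) = -8; g(1/3) = 38/81; g(2) = -56/3.
The maximum over the interval is 38/81, attained at x = 1/3.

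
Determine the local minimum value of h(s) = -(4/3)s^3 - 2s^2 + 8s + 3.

-31/3

Critical points: h'(s) = -4s^2 - 4s + 8 vanishes at s = -2, 1.
Second-derivative test with h''(s) = -8s - 4: h''(-2) = 12 > 0 ⇒ local minimum; h''(1) = -12 < 0 ⇒ local maximum.
The local minimum is h(-2) = -31/3.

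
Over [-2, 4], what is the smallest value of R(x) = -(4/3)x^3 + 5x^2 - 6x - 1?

-91/3

Differentiating, R'(x) = -4x^2 + 10x - 6; which vanishes at x = 1 and x = 3/2.
Evaluating at the critical points and endpoints: R(-2) = 125/3, R(1) = -10/3, R(3/2) = -13/4, R(4) = -91/3.
The minimum over the interval is -91/3, attained at x = 4.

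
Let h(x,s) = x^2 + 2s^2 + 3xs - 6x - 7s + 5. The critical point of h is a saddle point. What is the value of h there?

∂h/∂x = 2x + 3s - 6 = 0 and ∂h/∂s = 3x + 4s - 7 = 0, so (x, s) = (-3, 4).
The Hessian has h_{xx} = 2, h_{ss} = 4, h_{xs} = 3, giving D = -1 < 0, so the point is a saddle point.
h(-3, 4) = 0.

0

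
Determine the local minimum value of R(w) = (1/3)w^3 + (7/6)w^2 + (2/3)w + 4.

631/162

R'(w) = w^2 + (7/3)w + 2/3 = 0 at w = -2, -1/3.
Since R''(w) = 2w + 7/3, we get R''(-2) = -5/3 < 0 ⇒ local maximum; R''(-1/3) = 5/3 > 0 ⇒ local minimum.
The local minimum is R(-1/3) = 631/162.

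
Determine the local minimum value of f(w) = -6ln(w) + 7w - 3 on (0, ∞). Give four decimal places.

3.9249

f'(w) = -6/w + 7 = 0 gives w = 6/7.
f''(w) = 6/w², which is positive for w > 0, so this is a local minimum.
f(6/7) = -6·ln(6/7) + 6 - 3 ≈ 3.9249.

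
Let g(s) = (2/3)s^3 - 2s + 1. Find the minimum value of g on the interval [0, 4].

The derivative is 2s^2 - 2, whose only zero in [0, 4] is s = 1.
Candidates: g(0) = 1; g(1) = -1/3; g(4) = 107/3.
The minimum over the interval is -1/3, attained at s = 1.

-1/3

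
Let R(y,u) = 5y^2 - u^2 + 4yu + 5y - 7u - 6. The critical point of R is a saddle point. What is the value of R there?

4

∂R/∂y = 10y + 4u + 5 = 0 and ∂R/∂u = 4y - 2u - 7 = 0, so (y, u) = (1/2, -5/2).
The Hessian has R_{yy} = 10, R_{uu} = -2, R_{yu} = 4, giving D = -36 < 0, so the point is a saddle point.
R(1/2, -5/2) = 4.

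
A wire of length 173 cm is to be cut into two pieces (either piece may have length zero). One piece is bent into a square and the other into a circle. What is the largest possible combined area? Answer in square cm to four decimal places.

Let x be the length used for the square. Square side x/4; circle radius (173−x)/(2π).
A(x) = (x/4)² + π·((173−x)/(2π))² = x²/16 + (173−x)²/(4π) for 0 ≤ x ≤ 173. A'(x) = x/8 − (173−x)/(2π) = 0 gives x = 4·173/(π+4) ≈ 96.8972.
A'' > 0, so the interior critical point is a minimum; the maximum is at an endpoint. A(0) = 2381.6741 and A(173) = 1870.5625, so the largest area is 2381.6741.

2381.6741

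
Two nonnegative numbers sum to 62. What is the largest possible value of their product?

961

With x + y = 62, the product is P(x) = x(62 − x).
P'(x) = 62 − 2x = 0 gives x = 31; P'' = −2 < 0, so this is the maximum.
P = 31·31 = 961.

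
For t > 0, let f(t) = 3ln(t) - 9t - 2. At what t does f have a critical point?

1/3

f'(t) = 3/t − 9 = 0 gives t = 1/3.
f''(t) = -3/t², which is negative for t > 0, so this is a local maximum.
f(1/3) = 3·ln(1/3) - 3 - 2 ≈ -8.2958.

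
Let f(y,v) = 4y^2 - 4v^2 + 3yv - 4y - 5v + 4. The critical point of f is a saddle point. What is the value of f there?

268/73

∂f/∂y = 8y + 3v - 4 = 0 and ∂f/∂v = 3y - 8v - 5 = 0, so (y, v) = (47/73, -28/73).
The Hessian has f_{yy} = 8, f_{vv} = -8, f_{yv} = 3, giving D = -73 < 0, so the point is a saddle point.
f(47/73, -28/73) = 268/73.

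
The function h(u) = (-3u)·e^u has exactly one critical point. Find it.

-1

h'(u) = (-3)·e^u + (-3u)·1·e^u = (-3u - 3)·e^u. Since e^u > 0, the only critical point is u = -1.
h''(-1) has the same sign as -3 < 0, so this is a local maximum.
h(-1) = (3)·e^(-1) ≈ 1.1036.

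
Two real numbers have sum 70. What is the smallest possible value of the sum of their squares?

With a + b = 70, a^2 + b^2 = a^2 + (70 − a)^2.
The derivative 2a − 2(70 − a) = 4a − 140 vanishes at a = 35; second derivative 4 > 0, a minimum.
The minimum is 2·(35)^2 = 2450.

2450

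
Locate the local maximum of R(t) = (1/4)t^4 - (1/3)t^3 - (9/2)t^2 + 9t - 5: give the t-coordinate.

Critical points: R'(t) = t^3 - t^2 - 9t + 9 vanishes at t = -3, 1, 3.
Since R''(t) = 3t^2 - 2t - 9, we get R''(-3) = 24 > 0 ⇒ local minimum; R''(1) = -8 < 0 ⇒ local maximum; R''(3) = 12 > 0 ⇒ local minimum.
So the local maximum value is R(1) = -7/12.

1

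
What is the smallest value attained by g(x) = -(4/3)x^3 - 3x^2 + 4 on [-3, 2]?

-56/3

Differentiating, g'(x) = -4x^2 - 6x; which vanishes at x = -3/2 and x = 0.
Evaluating at the critical points and endpoints: g(-3) = 13; g(-3/2) = 7/4; g(0) = 4; g(2) = -56/3.
So the minimum is g(2) = -56/3.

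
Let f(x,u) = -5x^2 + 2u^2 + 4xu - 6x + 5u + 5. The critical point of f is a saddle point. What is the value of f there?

∂f/∂x = -10x + 4u - 6 = 0 and ∂f/∂u = 4x + 4u + 5 = 0, so (x, u) = (-11/14, -13/28).
The Hessian has f_{xx} = -10, f_{uu} = 4, f_{xu} = 4, giving D = -56 < 0, so the point is a saddle point.
f(-11/14, -13/28) = 347/56.

347/56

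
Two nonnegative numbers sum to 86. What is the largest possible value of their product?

With x + y = 86, the product is P(x) = x(86 − x).
P'(x) = 86 − 2x = 0 gives x = 43; P'' = −2 < 0, so this is the maximum.
P = 43·43 = 1849.

1849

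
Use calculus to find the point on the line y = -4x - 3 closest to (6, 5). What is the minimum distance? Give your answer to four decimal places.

Minimize D(x)^2 = (x - 6)^2 + (-4x - 8)^2.
d/dx[D^2] = 2(x - 6) + 2·(-4)·(-4x - 8) = 0 ⇒ x = -26/17.
Then y = 53/17 and the distance is √(1024/17) ≈ 7.7611.

7.7611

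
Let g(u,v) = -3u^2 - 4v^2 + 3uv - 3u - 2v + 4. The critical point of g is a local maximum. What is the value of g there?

74/13

∂g/∂u = -6u + 3v - 3 = 0 and ∂g/∂v = 3u - 8v - 2 = 0, so (u, v) = (-10/13, -7/13).
The Hessian has g_{uu} = -6, g_{vv} = -8, g_{uv} = 3, giving D = 39 > 0 with g_{uu} < 0, so the point is a local maximum.
g(-10/13, -7/13) = 74/13.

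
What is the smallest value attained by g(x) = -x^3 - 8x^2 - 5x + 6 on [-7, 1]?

-44

g'(x) = -3x^2 - 16x - 5, which vanishes at x = -5 and x = -1/3.
Compare values at every candidate in [-7, 1]: g(-7) = -8,  g(-5) = -44,  g(-1/3) = 184/27,  g(1) = -8.
Hence the absolute minimum is -44 at x = -5.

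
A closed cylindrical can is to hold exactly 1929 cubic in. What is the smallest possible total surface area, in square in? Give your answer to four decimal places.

With radius r and height h, πr²h = 1929 so h = 1929/(πr²), and S(r) = 2πr² + 2πrh = 2πr² + 2·1929/r.
S'(r) = 4πr − 2·1929/r² = 0 ⇒ r³ = 1929/(2π), so r ≈ 6.7461 and h = 2r ≈ 13.4921.
S''(r) = 4π + 4·1929/r³ > 0, so this is the minimum; S ≈ 857.8329.

857.8329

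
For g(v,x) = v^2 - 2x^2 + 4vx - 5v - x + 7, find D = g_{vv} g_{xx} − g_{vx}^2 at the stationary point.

-24

∂g/∂v = 2v + 4x - 5 = 0 and ∂g/∂x = 4v - 4x - 1 = 0, so (v, x) = (1, 3/4).
The Hessian has g_{vv} = 2, g_{xx} = -4, g_{vx} = 4, giving D = -24 < 0, so the point is a saddle point.
D = (2)·(-4) − (4)^2 = -24.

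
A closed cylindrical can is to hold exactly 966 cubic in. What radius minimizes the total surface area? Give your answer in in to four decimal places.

With radius r and height h, πr²h = 966 so h = 966/(πr²), and S(r) = 2πr² + 2πrh = 2πr² + 2·966/r.
S'(r) = 4πr − 2·966/r² = 0 ⇒ r³ = 966/(2π), so r ≈ 5.3571 and h = 2r ≈ 10.7143.
S''(r) = 4π + 4·966/r³ > 0, so this is the minimum; S ≈ 540.9610.

5.3571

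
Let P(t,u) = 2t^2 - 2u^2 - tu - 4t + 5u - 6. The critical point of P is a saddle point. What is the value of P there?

-104/17

∂P/∂t = 4t - u - 4 = 0 and ∂P/∂u = -t - 4u + 5 = 0, so (t, u) = (21/17, 16/17).
The Hessian has P_{tt} = 4, P_{uu} = -4, P_{tu} = -1, giving D = -17 < 0, so the point is a saddle point.
P(21/17, 16/17) = -104/17.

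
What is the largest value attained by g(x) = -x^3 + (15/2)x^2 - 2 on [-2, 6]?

Differentiating, g'(x) = -3x^2 + 15x; which vanishes at x = 0 and x = 5.
Candidates: g(-2) = 36,  g(0) = -2,  g(5) = 121/2,  g(6) = 52.
Hence the absolute maximum is 121/2 at x = 5.

121/2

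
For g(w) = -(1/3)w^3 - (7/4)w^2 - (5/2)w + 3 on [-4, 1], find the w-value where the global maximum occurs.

The derivative is -w^2 - (7/2)w - 5/2, which vanishes at w = -5/2 and w = -1.
Compare values at every candidate in [-4, 1]: g(-4) = 19/3, g(-5/2) = 169/48, g(-1) = 49/12, g(1) = -19/12.
So the maximum is g(-4) = 19/3.

-4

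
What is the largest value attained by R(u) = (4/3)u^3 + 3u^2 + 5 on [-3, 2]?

83/3

The derivative is 4u^2 + 6u, which vanishes at u = -3/2 and u = 0.
Candidates: R(-3) = -4; R(-3/2) = 29/4; R(0) = 5; R(2) = 83/3.
So the maximum is R(2) = 83/3.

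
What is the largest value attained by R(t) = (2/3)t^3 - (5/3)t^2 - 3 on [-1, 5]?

R'(t) = 2t^2 - (10/3)t, which vanishes at t = 0 and t = 5/3.
Compare values at every candidate in [-1, 5]: R(-1) = -16/3, R(0) = -3, R(5/3) = -368/81, R(5) = 116/3.
Hence the absolute maximum is 116/3 at t = 5.

116/3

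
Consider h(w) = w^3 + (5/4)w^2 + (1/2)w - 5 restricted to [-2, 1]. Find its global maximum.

Differentiating, h'(w) = 3w^2 + (5/2)w + 1/2; which vanishes at w = -1/2 and w = -1/3.
Candidates: h(-2) = -9, h(-1/2) = -81/16, h(-1/3) = -547/108, h(1) = -9/4.
The maximum over the interval is -9/4, attained at w = 1.

-9/4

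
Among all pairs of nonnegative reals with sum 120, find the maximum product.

With x + y = 120, the product is P(x) = x(120 − x).
P'(x) = 120 − 2x = 0 gives x = 60; P'' = −2 < 0, so this is the maximum.
P = 60·60 = 3600.

3600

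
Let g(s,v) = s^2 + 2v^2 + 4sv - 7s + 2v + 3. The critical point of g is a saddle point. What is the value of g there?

∂g/∂s = 2s + 4v - 7 = 0 and ∂g/∂v = 4s + 4v + 2 = 0, so (s, v) = (-9/2, 4).
The Hessian has g_{ss} = 2, g_{vv} = 4, g_{sv} = 4, giving D = -8 < 0, so the point is a saddle point.
g(-9/2, 4) = 91/4.

91/4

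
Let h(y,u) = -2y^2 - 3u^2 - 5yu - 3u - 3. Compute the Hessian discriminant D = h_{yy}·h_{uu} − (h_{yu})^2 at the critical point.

-1

∂h/∂y = -4y - 5u = 0 and ∂h/∂u = -5y - 6u - 3 = 0, so (y, u) = (-15, 12).
The Hessian has h_{yy} = -4, h_{uu} = -6, h_{yu} = -5, giving D = -1 < 0, so the point is a saddle point.
D = (-4)·(-6) − (-5)^2 = -1.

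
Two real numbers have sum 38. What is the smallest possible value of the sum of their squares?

With a + b = 38, a^2 + b^2 = a^2 + (38 − a)^2.
The derivative 2a − 2(38 − a) = 4a − 76 vanishes at a = 19; second derivative 4 > 0, a minimum.
The minimum is 2·(19)^2 = 722.

722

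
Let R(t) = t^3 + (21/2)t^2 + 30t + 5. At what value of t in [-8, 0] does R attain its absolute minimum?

The derivative is 3t^2 + 21t + 30, which vanishes at t = -5 and t = -2.
Compare values at every candidate in [-8, 0]: R(-8) = -75; R(-5) = -15/2; R(-2) = -21; R(0) = 5.
Hence the absolute minimum is -75 at t = -8.

-8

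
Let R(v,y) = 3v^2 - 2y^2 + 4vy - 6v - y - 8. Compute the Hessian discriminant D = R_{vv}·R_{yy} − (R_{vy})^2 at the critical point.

-40

∂R/∂v = 6v + 4y - 6 = 0 and ∂R/∂y = 4v - 4y - 1 = 0, so (v, y) = (7/10, 9/20).
The Hessian has R_{vv} = 6, R_{yy} = -4, R_{vy} = 4, giving D = -40 < 0, so the point is a saddle point.
D = (6)·(-4) − (4)^2 = -40.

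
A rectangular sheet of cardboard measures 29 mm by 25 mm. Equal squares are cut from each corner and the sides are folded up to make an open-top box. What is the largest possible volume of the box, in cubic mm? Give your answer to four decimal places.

With cut size x, the volume is V(x) = x(29 − 2x)(25 − 2x) for 0 < x < 12.5.
V'(x) = 12x^2 − 216x + 725. Setting V'(x) = 0 gives x ≈ 4.4631 (the root in (0, 12.5)).
V''(x) = 24x − 216 is negative there, so this is the maximum; V ≈ 1440.0739.

1440.0739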